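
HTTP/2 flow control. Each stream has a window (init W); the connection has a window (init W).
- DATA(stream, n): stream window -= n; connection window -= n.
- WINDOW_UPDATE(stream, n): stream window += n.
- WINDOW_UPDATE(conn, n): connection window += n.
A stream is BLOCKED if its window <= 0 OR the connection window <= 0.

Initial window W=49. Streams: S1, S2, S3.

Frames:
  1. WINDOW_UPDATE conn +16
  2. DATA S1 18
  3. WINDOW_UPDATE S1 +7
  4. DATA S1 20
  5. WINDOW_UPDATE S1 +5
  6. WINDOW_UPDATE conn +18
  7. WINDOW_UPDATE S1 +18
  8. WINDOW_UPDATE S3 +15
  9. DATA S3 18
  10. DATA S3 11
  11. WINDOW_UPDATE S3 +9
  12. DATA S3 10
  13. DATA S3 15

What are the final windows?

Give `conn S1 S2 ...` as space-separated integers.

Answer: -9 41 49 19

Derivation:
Op 1: conn=65 S1=49 S2=49 S3=49 blocked=[]
Op 2: conn=47 S1=31 S2=49 S3=49 blocked=[]
Op 3: conn=47 S1=38 S2=49 S3=49 blocked=[]
Op 4: conn=27 S1=18 S2=49 S3=49 blocked=[]
Op 5: conn=27 S1=23 S2=49 S3=49 blocked=[]
Op 6: conn=45 S1=23 S2=49 S3=49 blocked=[]
Op 7: conn=45 S1=41 S2=49 S3=49 blocked=[]
Op 8: conn=45 S1=41 S2=49 S3=64 blocked=[]
Op 9: conn=27 S1=41 S2=49 S3=46 blocked=[]
Op 10: conn=16 S1=41 S2=49 S3=35 blocked=[]
Op 11: conn=16 S1=41 S2=49 S3=44 blocked=[]
Op 12: conn=6 S1=41 S2=49 S3=34 blocked=[]
Op 13: conn=-9 S1=41 S2=49 S3=19 blocked=[1, 2, 3]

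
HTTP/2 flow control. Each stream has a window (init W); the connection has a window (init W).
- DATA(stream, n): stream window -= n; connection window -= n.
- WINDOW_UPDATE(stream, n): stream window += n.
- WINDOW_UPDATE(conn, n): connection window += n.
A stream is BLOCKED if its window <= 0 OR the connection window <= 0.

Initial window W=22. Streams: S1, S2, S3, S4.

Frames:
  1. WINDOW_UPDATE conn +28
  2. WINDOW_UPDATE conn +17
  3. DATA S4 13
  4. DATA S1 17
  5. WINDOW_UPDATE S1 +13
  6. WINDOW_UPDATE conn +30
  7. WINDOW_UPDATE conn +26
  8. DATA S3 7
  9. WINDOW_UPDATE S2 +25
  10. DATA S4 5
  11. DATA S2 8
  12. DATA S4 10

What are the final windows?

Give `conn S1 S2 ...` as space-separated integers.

Op 1: conn=50 S1=22 S2=22 S3=22 S4=22 blocked=[]
Op 2: conn=67 S1=22 S2=22 S3=22 S4=22 blocked=[]
Op 3: conn=54 S1=22 S2=22 S3=22 S4=9 blocked=[]
Op 4: conn=37 S1=5 S2=22 S3=22 S4=9 blocked=[]
Op 5: conn=37 S1=18 S2=22 S3=22 S4=9 blocked=[]
Op 6: conn=67 S1=18 S2=22 S3=22 S4=9 blocked=[]
Op 7: conn=93 S1=18 S2=22 S3=22 S4=9 blocked=[]
Op 8: conn=86 S1=18 S2=22 S3=15 S4=9 blocked=[]
Op 9: conn=86 S1=18 S2=47 S3=15 S4=9 blocked=[]
Op 10: conn=81 S1=18 S2=47 S3=15 S4=4 blocked=[]
Op 11: conn=73 S1=18 S2=39 S3=15 S4=4 blocked=[]
Op 12: conn=63 S1=18 S2=39 S3=15 S4=-6 blocked=[4]

Answer: 63 18 39 15 -6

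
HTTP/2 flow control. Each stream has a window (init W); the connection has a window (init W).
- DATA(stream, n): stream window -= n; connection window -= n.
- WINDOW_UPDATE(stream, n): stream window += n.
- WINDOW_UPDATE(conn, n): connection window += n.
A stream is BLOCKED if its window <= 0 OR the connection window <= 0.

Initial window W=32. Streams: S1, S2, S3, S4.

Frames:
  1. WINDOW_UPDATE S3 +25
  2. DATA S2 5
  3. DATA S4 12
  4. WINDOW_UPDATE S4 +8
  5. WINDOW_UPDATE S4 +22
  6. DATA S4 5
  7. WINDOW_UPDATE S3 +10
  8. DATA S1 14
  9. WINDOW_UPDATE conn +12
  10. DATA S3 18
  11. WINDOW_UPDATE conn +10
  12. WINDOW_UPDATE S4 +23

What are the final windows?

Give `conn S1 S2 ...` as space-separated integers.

Answer: 0 18 27 49 68

Derivation:
Op 1: conn=32 S1=32 S2=32 S3=57 S4=32 blocked=[]
Op 2: conn=27 S1=32 S2=27 S3=57 S4=32 blocked=[]
Op 3: conn=15 S1=32 S2=27 S3=57 S4=20 blocked=[]
Op 4: conn=15 S1=32 S2=27 S3=57 S4=28 blocked=[]
Op 5: conn=15 S1=32 S2=27 S3=57 S4=50 blocked=[]
Op 6: conn=10 S1=32 S2=27 S3=57 S4=45 blocked=[]
Op 7: conn=10 S1=32 S2=27 S3=67 S4=45 blocked=[]
Op 8: conn=-4 S1=18 S2=27 S3=67 S4=45 blocked=[1, 2, 3, 4]
Op 9: conn=8 S1=18 S2=27 S3=67 S4=45 blocked=[]
Op 10: conn=-10 S1=18 S2=27 S3=49 S4=45 blocked=[1, 2, 3, 4]
Op 11: conn=0 S1=18 S2=27 S3=49 S4=45 blocked=[1, 2, 3, 4]
Op 12: conn=0 S1=18 S2=27 S3=49 S4=68 blocked=[1, 2, 3, 4]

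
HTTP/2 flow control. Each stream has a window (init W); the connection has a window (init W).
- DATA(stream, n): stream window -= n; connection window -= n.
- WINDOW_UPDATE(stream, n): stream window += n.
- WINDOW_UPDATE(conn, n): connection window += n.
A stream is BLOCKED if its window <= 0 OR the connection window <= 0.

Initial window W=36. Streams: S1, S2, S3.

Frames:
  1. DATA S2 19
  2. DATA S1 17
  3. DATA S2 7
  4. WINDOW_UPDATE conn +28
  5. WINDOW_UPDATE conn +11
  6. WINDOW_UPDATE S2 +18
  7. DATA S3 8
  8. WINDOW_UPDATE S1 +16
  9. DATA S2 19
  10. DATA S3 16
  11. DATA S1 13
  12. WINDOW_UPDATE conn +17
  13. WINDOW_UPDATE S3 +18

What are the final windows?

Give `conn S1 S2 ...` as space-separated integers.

Answer: -7 22 9 30

Derivation:
Op 1: conn=17 S1=36 S2=17 S3=36 blocked=[]
Op 2: conn=0 S1=19 S2=17 S3=36 blocked=[1, 2, 3]
Op 3: conn=-7 S1=19 S2=10 S3=36 blocked=[1, 2, 3]
Op 4: conn=21 S1=19 S2=10 S3=36 blocked=[]
Op 5: conn=32 S1=19 S2=10 S3=36 blocked=[]
Op 6: conn=32 S1=19 S2=28 S3=36 blocked=[]
Op 7: conn=24 S1=19 S2=28 S3=28 blocked=[]
Op 8: conn=24 S1=35 S2=28 S3=28 blocked=[]
Op 9: conn=5 S1=35 S2=9 S3=28 blocked=[]
Op 10: conn=-11 S1=35 S2=9 S3=12 blocked=[1, 2, 3]
Op 11: conn=-24 S1=22 S2=9 S3=12 blocked=[1, 2, 3]
Op 12: conn=-7 S1=22 S2=9 S3=12 blocked=[1, 2, 3]
Op 13: conn=-7 S1=22 S2=9 S3=30 blocked=[1, 2, 3]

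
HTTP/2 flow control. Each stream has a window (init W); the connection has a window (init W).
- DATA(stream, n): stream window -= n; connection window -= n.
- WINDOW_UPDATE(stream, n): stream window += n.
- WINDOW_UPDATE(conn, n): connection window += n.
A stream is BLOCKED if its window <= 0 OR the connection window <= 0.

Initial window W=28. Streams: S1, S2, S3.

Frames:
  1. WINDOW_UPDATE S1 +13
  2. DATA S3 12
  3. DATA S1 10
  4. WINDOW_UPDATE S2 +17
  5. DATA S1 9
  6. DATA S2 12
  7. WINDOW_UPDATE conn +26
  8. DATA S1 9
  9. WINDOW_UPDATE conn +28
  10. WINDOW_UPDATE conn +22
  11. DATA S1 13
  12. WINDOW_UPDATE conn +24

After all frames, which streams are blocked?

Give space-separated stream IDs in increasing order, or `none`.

Op 1: conn=28 S1=41 S2=28 S3=28 blocked=[]
Op 2: conn=16 S1=41 S2=28 S3=16 blocked=[]
Op 3: conn=6 S1=31 S2=28 S3=16 blocked=[]
Op 4: conn=6 S1=31 S2=45 S3=16 blocked=[]
Op 5: conn=-3 S1=22 S2=45 S3=16 blocked=[1, 2, 3]
Op 6: conn=-15 S1=22 S2=33 S3=16 blocked=[1, 2, 3]
Op 7: conn=11 S1=22 S2=33 S3=16 blocked=[]
Op 8: conn=2 S1=13 S2=33 S3=16 blocked=[]
Op 9: conn=30 S1=13 S2=33 S3=16 blocked=[]
Op 10: conn=52 S1=13 S2=33 S3=16 blocked=[]
Op 11: conn=39 S1=0 S2=33 S3=16 blocked=[1]
Op 12: conn=63 S1=0 S2=33 S3=16 blocked=[1]

Answer: S1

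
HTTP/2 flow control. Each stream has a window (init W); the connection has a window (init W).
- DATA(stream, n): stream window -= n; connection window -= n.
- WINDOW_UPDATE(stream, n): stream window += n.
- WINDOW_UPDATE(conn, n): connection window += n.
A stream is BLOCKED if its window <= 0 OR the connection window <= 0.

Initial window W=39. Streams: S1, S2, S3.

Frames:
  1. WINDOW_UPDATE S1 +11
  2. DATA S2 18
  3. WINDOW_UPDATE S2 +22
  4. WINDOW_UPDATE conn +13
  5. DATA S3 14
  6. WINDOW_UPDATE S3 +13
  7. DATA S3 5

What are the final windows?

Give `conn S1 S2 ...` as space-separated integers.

Answer: 15 50 43 33

Derivation:
Op 1: conn=39 S1=50 S2=39 S3=39 blocked=[]
Op 2: conn=21 S1=50 S2=21 S3=39 blocked=[]
Op 3: conn=21 S1=50 S2=43 S3=39 blocked=[]
Op 4: conn=34 S1=50 S2=43 S3=39 blocked=[]
Op 5: conn=20 S1=50 S2=43 S3=25 blocked=[]
Op 6: conn=20 S1=50 S2=43 S3=38 blocked=[]
Op 7: conn=15 S1=50 S2=43 S3=33 blocked=[]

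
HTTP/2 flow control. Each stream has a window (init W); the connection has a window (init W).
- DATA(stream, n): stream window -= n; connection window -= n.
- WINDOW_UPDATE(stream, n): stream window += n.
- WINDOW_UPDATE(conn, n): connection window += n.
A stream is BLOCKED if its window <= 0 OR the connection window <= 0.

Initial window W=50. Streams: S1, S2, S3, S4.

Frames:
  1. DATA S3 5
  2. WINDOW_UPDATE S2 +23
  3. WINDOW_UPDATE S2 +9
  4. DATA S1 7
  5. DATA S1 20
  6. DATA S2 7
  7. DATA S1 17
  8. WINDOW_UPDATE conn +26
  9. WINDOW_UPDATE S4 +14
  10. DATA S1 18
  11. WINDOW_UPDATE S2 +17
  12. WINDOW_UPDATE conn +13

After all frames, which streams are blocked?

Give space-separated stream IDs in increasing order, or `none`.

Answer: S1

Derivation:
Op 1: conn=45 S1=50 S2=50 S3=45 S4=50 blocked=[]
Op 2: conn=45 S1=50 S2=73 S3=45 S4=50 blocked=[]
Op 3: conn=45 S1=50 S2=82 S3=45 S4=50 blocked=[]
Op 4: conn=38 S1=43 S2=82 S3=45 S4=50 blocked=[]
Op 5: conn=18 S1=23 S2=82 S3=45 S4=50 blocked=[]
Op 6: conn=11 S1=23 S2=75 S3=45 S4=50 blocked=[]
Op 7: conn=-6 S1=6 S2=75 S3=45 S4=50 blocked=[1, 2, 3, 4]
Op 8: conn=20 S1=6 S2=75 S3=45 S4=50 blocked=[]
Op 9: conn=20 S1=6 S2=75 S3=45 S4=64 blocked=[]
Op 10: conn=2 S1=-12 S2=75 S3=45 S4=64 blocked=[1]
Op 11: conn=2 S1=-12 S2=92 S3=45 S4=64 blocked=[1]
Op 12: conn=15 S1=-12 S2=92 S3=45 S4=64 blocked=[1]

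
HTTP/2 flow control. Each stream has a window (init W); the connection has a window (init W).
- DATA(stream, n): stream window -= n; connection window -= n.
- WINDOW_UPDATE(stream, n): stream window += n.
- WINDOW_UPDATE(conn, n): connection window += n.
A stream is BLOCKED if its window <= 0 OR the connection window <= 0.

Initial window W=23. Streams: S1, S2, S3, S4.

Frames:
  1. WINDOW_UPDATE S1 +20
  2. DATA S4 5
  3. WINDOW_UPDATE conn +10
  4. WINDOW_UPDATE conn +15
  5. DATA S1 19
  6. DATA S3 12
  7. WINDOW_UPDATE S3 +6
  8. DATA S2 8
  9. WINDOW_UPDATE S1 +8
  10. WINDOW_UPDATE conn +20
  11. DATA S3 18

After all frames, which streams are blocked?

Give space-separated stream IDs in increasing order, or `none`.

Op 1: conn=23 S1=43 S2=23 S3=23 S4=23 blocked=[]
Op 2: conn=18 S1=43 S2=23 S3=23 S4=18 blocked=[]
Op 3: conn=28 S1=43 S2=23 S3=23 S4=18 blocked=[]
Op 4: conn=43 S1=43 S2=23 S3=23 S4=18 blocked=[]
Op 5: conn=24 S1=24 S2=23 S3=23 S4=18 blocked=[]
Op 6: conn=12 S1=24 S2=23 S3=11 S4=18 blocked=[]
Op 7: conn=12 S1=24 S2=23 S3=17 S4=18 blocked=[]
Op 8: conn=4 S1=24 S2=15 S3=17 S4=18 blocked=[]
Op 9: conn=4 S1=32 S2=15 S3=17 S4=18 blocked=[]
Op 10: conn=24 S1=32 S2=15 S3=17 S4=18 blocked=[]
Op 11: conn=6 S1=32 S2=15 S3=-1 S4=18 blocked=[3]

Answer: S3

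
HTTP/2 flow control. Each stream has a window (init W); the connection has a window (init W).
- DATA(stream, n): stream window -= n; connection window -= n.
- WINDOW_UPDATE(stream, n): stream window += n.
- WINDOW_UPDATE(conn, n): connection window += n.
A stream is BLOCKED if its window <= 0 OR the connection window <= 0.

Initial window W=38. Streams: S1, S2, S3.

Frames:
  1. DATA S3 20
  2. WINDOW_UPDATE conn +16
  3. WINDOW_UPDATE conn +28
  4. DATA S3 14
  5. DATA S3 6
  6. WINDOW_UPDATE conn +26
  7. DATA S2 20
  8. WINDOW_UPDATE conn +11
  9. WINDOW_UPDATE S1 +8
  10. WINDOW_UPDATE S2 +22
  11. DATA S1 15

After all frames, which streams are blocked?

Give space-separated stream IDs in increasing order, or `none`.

Op 1: conn=18 S1=38 S2=38 S3=18 blocked=[]
Op 2: conn=34 S1=38 S2=38 S3=18 blocked=[]
Op 3: conn=62 S1=38 S2=38 S3=18 blocked=[]
Op 4: conn=48 S1=38 S2=38 S3=4 blocked=[]
Op 5: conn=42 S1=38 S2=38 S3=-2 blocked=[3]
Op 6: conn=68 S1=38 S2=38 S3=-2 blocked=[3]
Op 7: conn=48 S1=38 S2=18 S3=-2 blocked=[3]
Op 8: conn=59 S1=38 S2=18 S3=-2 blocked=[3]
Op 9: conn=59 S1=46 S2=18 S3=-2 blocked=[3]
Op 10: conn=59 S1=46 S2=40 S3=-2 blocked=[3]
Op 11: conn=44 S1=31 S2=40 S3=-2 blocked=[3]

Answer: S3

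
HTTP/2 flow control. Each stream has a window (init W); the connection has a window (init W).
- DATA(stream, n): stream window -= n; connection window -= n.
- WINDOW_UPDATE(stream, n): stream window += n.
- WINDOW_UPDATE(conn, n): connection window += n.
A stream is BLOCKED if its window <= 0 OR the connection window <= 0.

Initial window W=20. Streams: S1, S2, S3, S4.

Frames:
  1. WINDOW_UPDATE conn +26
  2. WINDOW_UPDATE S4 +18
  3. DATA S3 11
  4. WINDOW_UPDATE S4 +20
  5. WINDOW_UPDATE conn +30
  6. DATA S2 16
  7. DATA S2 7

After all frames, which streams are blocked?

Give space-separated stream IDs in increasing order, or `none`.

Op 1: conn=46 S1=20 S2=20 S3=20 S4=20 blocked=[]
Op 2: conn=46 S1=20 S2=20 S3=20 S4=38 blocked=[]
Op 3: conn=35 S1=20 S2=20 S3=9 S4=38 blocked=[]
Op 4: conn=35 S1=20 S2=20 S3=9 S4=58 blocked=[]
Op 5: conn=65 S1=20 S2=20 S3=9 S4=58 blocked=[]
Op 6: conn=49 S1=20 S2=4 S3=9 S4=58 blocked=[]
Op 7: conn=42 S1=20 S2=-3 S3=9 S4=58 blocked=[2]

Answer: S2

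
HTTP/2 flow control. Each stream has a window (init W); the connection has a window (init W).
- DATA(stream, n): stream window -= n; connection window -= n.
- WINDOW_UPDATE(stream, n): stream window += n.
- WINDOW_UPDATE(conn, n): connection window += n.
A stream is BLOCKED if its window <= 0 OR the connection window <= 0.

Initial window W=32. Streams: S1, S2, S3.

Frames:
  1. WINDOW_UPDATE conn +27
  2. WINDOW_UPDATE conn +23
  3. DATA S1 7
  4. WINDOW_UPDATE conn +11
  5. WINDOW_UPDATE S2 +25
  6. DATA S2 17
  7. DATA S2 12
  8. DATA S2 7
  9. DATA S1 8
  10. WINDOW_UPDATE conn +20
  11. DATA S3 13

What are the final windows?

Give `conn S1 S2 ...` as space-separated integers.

Op 1: conn=59 S1=32 S2=32 S3=32 blocked=[]
Op 2: conn=82 S1=32 S2=32 S3=32 blocked=[]
Op 3: conn=75 S1=25 S2=32 S3=32 blocked=[]
Op 4: conn=86 S1=25 S2=32 S3=32 blocked=[]
Op 5: conn=86 S1=25 S2=57 S3=32 blocked=[]
Op 6: conn=69 S1=25 S2=40 S3=32 blocked=[]
Op 7: conn=57 S1=25 S2=28 S3=32 blocked=[]
Op 8: conn=50 S1=25 S2=21 S3=32 blocked=[]
Op 9: conn=42 S1=17 S2=21 S3=32 blocked=[]
Op 10: conn=62 S1=17 S2=21 S3=32 blocked=[]
Op 11: conn=49 S1=17 S2=21 S3=19 blocked=[]

Answer: 49 17 21 19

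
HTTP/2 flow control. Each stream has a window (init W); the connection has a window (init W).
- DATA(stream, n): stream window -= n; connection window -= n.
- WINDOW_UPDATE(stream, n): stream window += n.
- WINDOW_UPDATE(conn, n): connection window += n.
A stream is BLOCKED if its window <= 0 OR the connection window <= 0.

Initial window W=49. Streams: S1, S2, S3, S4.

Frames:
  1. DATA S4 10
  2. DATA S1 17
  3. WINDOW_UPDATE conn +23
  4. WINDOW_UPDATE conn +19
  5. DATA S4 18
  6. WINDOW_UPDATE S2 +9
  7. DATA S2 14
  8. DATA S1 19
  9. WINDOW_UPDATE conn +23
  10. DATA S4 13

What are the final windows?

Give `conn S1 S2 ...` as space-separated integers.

Op 1: conn=39 S1=49 S2=49 S3=49 S4=39 blocked=[]
Op 2: conn=22 S1=32 S2=49 S3=49 S4=39 blocked=[]
Op 3: conn=45 S1=32 S2=49 S3=49 S4=39 blocked=[]
Op 4: conn=64 S1=32 S2=49 S3=49 S4=39 blocked=[]
Op 5: conn=46 S1=32 S2=49 S3=49 S4=21 blocked=[]
Op 6: conn=46 S1=32 S2=58 S3=49 S4=21 blocked=[]
Op 7: conn=32 S1=32 S2=44 S3=49 S4=21 blocked=[]
Op 8: conn=13 S1=13 S2=44 S3=49 S4=21 blocked=[]
Op 9: conn=36 S1=13 S2=44 S3=49 S4=21 blocked=[]
Op 10: conn=23 S1=13 S2=44 S3=49 S4=8 blocked=[]

Answer: 23 13 44 49 8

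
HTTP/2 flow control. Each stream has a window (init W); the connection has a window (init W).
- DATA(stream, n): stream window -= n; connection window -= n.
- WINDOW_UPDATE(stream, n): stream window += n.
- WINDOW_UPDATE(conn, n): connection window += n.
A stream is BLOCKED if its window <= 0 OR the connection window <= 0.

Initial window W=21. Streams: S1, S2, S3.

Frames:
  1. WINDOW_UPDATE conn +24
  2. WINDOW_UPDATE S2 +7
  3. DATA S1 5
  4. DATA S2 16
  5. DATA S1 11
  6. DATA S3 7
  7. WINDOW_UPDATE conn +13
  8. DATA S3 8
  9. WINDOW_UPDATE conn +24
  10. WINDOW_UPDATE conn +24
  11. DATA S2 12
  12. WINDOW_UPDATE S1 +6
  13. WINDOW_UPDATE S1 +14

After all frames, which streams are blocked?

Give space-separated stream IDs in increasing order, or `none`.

Op 1: conn=45 S1=21 S2=21 S3=21 blocked=[]
Op 2: conn=45 S1=21 S2=28 S3=21 blocked=[]
Op 3: conn=40 S1=16 S2=28 S3=21 blocked=[]
Op 4: conn=24 S1=16 S2=12 S3=21 blocked=[]
Op 5: conn=13 S1=5 S2=12 S3=21 blocked=[]
Op 6: conn=6 S1=5 S2=12 S3=14 blocked=[]
Op 7: conn=19 S1=5 S2=12 S3=14 blocked=[]
Op 8: conn=11 S1=5 S2=12 S3=6 blocked=[]
Op 9: conn=35 S1=5 S2=12 S3=6 blocked=[]
Op 10: conn=59 S1=5 S2=12 S3=6 blocked=[]
Op 11: conn=47 S1=5 S2=0 S3=6 blocked=[2]
Op 12: conn=47 S1=11 S2=0 S3=6 blocked=[2]
Op 13: conn=47 S1=25 S2=0 S3=6 blocked=[2]

Answer: S2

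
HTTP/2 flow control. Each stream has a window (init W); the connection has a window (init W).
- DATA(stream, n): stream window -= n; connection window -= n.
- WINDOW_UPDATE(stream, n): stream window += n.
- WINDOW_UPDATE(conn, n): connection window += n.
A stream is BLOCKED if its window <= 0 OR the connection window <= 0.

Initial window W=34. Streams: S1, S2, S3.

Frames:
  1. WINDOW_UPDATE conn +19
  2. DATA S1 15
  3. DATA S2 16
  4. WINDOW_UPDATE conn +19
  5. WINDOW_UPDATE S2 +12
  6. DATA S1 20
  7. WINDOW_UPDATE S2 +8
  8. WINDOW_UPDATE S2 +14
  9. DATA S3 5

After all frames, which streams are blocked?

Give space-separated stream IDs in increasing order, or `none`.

Answer: S1

Derivation:
Op 1: conn=53 S1=34 S2=34 S3=34 blocked=[]
Op 2: conn=38 S1=19 S2=34 S3=34 blocked=[]
Op 3: conn=22 S1=19 S2=18 S3=34 blocked=[]
Op 4: conn=41 S1=19 S2=18 S3=34 blocked=[]
Op 5: conn=41 S1=19 S2=30 S3=34 blocked=[]
Op 6: conn=21 S1=-1 S2=30 S3=34 blocked=[1]
Op 7: conn=21 S1=-1 S2=38 S3=34 blocked=[1]
Op 8: conn=21 S1=-1 S2=52 S3=34 blocked=[1]
Op 9: conn=16 S1=-1 S2=52 S3=29 blocked=[1]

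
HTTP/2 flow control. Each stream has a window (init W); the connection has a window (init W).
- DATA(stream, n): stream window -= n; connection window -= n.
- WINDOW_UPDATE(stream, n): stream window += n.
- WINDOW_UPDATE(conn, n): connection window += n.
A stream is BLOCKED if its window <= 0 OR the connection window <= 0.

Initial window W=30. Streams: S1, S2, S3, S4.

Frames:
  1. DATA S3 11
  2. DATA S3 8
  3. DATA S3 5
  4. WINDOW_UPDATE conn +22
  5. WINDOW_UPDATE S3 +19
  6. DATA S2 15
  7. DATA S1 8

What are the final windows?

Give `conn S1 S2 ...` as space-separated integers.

Op 1: conn=19 S1=30 S2=30 S3=19 S4=30 blocked=[]
Op 2: conn=11 S1=30 S2=30 S3=11 S4=30 blocked=[]
Op 3: conn=6 S1=30 S2=30 S3=6 S4=30 blocked=[]
Op 4: conn=28 S1=30 S2=30 S3=6 S4=30 blocked=[]
Op 5: conn=28 S1=30 S2=30 S3=25 S4=30 blocked=[]
Op 6: conn=13 S1=30 S2=15 S3=25 S4=30 blocked=[]
Op 7: conn=5 S1=22 S2=15 S3=25 S4=30 blocked=[]

Answer: 5 22 15 25 30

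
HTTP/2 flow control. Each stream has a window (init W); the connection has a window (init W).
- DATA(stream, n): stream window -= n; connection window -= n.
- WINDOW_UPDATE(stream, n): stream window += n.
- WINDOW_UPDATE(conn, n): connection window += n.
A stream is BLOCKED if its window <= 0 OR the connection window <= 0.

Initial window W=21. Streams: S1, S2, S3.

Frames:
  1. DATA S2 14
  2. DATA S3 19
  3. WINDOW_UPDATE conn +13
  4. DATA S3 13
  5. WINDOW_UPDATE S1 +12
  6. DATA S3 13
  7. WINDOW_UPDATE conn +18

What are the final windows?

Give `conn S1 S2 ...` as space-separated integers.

Op 1: conn=7 S1=21 S2=7 S3=21 blocked=[]
Op 2: conn=-12 S1=21 S2=7 S3=2 blocked=[1, 2, 3]
Op 3: conn=1 S1=21 S2=7 S3=2 blocked=[]
Op 4: conn=-12 S1=21 S2=7 S3=-11 blocked=[1, 2, 3]
Op 5: conn=-12 S1=33 S2=7 S3=-11 blocked=[1, 2, 3]
Op 6: conn=-25 S1=33 S2=7 S3=-24 blocked=[1, 2, 3]
Op 7: conn=-7 S1=33 S2=7 S3=-24 blocked=[1, 2, 3]

Answer: -7 33 7 -24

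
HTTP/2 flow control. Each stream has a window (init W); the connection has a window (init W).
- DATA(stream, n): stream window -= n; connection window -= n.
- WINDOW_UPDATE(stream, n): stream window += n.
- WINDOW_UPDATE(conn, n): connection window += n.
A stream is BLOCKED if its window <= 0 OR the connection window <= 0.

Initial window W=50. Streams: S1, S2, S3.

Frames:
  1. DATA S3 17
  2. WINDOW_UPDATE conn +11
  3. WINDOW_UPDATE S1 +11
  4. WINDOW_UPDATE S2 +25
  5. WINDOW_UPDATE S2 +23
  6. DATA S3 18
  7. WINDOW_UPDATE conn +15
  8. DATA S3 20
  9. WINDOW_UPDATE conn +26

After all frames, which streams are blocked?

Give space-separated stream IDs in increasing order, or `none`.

Op 1: conn=33 S1=50 S2=50 S3=33 blocked=[]
Op 2: conn=44 S1=50 S2=50 S3=33 blocked=[]
Op 3: conn=44 S1=61 S2=50 S3=33 blocked=[]
Op 4: conn=44 S1=61 S2=75 S3=33 blocked=[]
Op 5: conn=44 S1=61 S2=98 S3=33 blocked=[]
Op 6: conn=26 S1=61 S2=98 S3=15 blocked=[]
Op 7: conn=41 S1=61 S2=98 S3=15 blocked=[]
Op 8: conn=21 S1=61 S2=98 S3=-5 blocked=[3]
Op 9: conn=47 S1=61 S2=98 S3=-5 blocked=[3]

Answer: S3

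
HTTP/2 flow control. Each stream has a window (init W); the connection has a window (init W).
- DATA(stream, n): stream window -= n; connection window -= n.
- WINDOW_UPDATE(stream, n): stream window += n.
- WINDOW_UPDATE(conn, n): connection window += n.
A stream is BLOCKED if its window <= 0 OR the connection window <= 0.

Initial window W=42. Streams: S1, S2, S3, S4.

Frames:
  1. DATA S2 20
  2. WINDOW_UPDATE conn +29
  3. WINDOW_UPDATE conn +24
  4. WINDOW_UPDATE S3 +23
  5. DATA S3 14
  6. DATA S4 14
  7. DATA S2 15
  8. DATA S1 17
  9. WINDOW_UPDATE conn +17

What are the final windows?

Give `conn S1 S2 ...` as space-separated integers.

Answer: 32 25 7 51 28

Derivation:
Op 1: conn=22 S1=42 S2=22 S3=42 S4=42 blocked=[]
Op 2: conn=51 S1=42 S2=22 S3=42 S4=42 blocked=[]
Op 3: conn=75 S1=42 S2=22 S3=42 S4=42 blocked=[]
Op 4: conn=75 S1=42 S2=22 S3=65 S4=42 blocked=[]
Op 5: conn=61 S1=42 S2=22 S3=51 S4=42 blocked=[]
Op 6: conn=47 S1=42 S2=22 S3=51 S4=28 blocked=[]
Op 7: conn=32 S1=42 S2=7 S3=51 S4=28 blocked=[]
Op 8: conn=15 S1=25 S2=7 S3=51 S4=28 blocked=[]
Op 9: conn=32 S1=25 S2=7 S3=51 S4=28 blocked=[]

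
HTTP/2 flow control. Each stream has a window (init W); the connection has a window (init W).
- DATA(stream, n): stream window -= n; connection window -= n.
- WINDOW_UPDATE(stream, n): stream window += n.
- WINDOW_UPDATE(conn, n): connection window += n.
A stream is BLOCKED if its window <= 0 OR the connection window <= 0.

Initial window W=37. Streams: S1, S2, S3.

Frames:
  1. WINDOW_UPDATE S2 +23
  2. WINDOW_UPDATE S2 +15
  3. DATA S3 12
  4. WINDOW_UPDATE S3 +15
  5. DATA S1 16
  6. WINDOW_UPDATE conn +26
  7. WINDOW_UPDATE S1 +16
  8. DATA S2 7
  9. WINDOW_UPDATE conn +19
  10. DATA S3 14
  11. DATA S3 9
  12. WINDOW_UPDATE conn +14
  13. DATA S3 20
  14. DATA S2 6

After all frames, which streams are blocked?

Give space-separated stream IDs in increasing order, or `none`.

Op 1: conn=37 S1=37 S2=60 S3=37 blocked=[]
Op 2: conn=37 S1=37 S2=75 S3=37 blocked=[]
Op 3: conn=25 S1=37 S2=75 S3=25 blocked=[]
Op 4: conn=25 S1=37 S2=75 S3=40 blocked=[]
Op 5: conn=9 S1=21 S2=75 S3=40 blocked=[]
Op 6: conn=35 S1=21 S2=75 S3=40 blocked=[]
Op 7: conn=35 S1=37 S2=75 S3=40 blocked=[]
Op 8: conn=28 S1=37 S2=68 S3=40 blocked=[]
Op 9: conn=47 S1=37 S2=68 S3=40 blocked=[]
Op 10: conn=33 S1=37 S2=68 S3=26 blocked=[]
Op 11: conn=24 S1=37 S2=68 S3=17 blocked=[]
Op 12: conn=38 S1=37 S2=68 S3=17 blocked=[]
Op 13: conn=18 S1=37 S2=68 S3=-3 blocked=[3]
Op 14: conn=12 S1=37 S2=62 S3=-3 blocked=[3]

Answer: S3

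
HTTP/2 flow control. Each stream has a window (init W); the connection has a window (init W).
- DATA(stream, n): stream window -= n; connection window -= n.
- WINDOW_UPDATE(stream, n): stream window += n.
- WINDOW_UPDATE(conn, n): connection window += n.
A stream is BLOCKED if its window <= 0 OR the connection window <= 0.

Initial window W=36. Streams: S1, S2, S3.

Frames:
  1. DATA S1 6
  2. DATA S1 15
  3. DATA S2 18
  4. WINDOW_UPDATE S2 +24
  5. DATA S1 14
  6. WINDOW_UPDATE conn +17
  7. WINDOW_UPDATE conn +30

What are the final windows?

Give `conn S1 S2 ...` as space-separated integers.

Answer: 30 1 42 36

Derivation:
Op 1: conn=30 S1=30 S2=36 S3=36 blocked=[]
Op 2: conn=15 S1=15 S2=36 S3=36 blocked=[]
Op 3: conn=-3 S1=15 S2=18 S3=36 blocked=[1, 2, 3]
Op 4: conn=-3 S1=15 S2=42 S3=36 blocked=[1, 2, 3]
Op 5: conn=-17 S1=1 S2=42 S3=36 blocked=[1, 2, 3]
Op 6: conn=0 S1=1 S2=42 S3=36 blocked=[1, 2, 3]
Op 7: conn=30 S1=1 S2=42 S3=36 blocked=[]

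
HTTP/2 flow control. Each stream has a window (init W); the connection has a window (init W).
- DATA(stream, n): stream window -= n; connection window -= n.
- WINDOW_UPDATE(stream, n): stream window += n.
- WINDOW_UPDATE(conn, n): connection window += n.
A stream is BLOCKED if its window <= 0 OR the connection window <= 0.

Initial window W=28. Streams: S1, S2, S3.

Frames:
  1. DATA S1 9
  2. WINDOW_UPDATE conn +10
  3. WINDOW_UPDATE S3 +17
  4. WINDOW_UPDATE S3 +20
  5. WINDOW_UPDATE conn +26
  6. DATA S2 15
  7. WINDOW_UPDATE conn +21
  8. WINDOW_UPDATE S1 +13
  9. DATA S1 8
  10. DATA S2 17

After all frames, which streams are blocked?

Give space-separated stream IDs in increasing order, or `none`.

Answer: S2

Derivation:
Op 1: conn=19 S1=19 S2=28 S3=28 blocked=[]
Op 2: conn=29 S1=19 S2=28 S3=28 blocked=[]
Op 3: conn=29 S1=19 S2=28 S3=45 blocked=[]
Op 4: conn=29 S1=19 S2=28 S3=65 blocked=[]
Op 5: conn=55 S1=19 S2=28 S3=65 blocked=[]
Op 6: conn=40 S1=19 S2=13 S3=65 blocked=[]
Op 7: conn=61 S1=19 S2=13 S3=65 blocked=[]
Op 8: conn=61 S1=32 S2=13 S3=65 blocked=[]
Op 9: conn=53 S1=24 S2=13 S3=65 blocked=[]
Op 10: conn=36 S1=24 S2=-4 S3=65 blocked=[2]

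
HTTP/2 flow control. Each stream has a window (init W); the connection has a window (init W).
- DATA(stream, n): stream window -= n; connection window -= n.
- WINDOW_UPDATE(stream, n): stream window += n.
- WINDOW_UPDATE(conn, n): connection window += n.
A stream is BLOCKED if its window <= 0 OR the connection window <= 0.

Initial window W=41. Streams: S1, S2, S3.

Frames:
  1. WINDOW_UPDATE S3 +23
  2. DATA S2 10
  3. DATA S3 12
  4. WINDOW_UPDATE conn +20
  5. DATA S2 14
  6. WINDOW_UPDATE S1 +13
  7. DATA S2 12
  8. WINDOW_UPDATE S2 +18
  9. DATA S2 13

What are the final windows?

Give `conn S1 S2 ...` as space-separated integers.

Op 1: conn=41 S1=41 S2=41 S3=64 blocked=[]
Op 2: conn=31 S1=41 S2=31 S3=64 blocked=[]
Op 3: conn=19 S1=41 S2=31 S3=52 blocked=[]
Op 4: conn=39 S1=41 S2=31 S3=52 blocked=[]
Op 5: conn=25 S1=41 S2=17 S3=52 blocked=[]
Op 6: conn=25 S1=54 S2=17 S3=52 blocked=[]
Op 7: conn=13 S1=54 S2=5 S3=52 blocked=[]
Op 8: conn=13 S1=54 S2=23 S3=52 blocked=[]
Op 9: conn=0 S1=54 S2=10 S3=52 blocked=[1, 2, 3]

Answer: 0 54 10 52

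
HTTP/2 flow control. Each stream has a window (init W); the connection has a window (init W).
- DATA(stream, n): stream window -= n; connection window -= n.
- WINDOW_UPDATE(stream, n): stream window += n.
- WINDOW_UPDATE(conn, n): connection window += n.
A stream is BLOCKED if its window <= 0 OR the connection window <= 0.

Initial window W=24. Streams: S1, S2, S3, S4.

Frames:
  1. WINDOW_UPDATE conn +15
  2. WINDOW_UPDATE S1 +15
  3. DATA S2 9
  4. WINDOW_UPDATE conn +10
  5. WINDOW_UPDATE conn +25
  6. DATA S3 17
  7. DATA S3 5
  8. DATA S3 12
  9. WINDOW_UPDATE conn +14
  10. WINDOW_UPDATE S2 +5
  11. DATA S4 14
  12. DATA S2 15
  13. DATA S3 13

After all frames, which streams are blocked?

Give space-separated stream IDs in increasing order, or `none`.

Op 1: conn=39 S1=24 S2=24 S3=24 S4=24 blocked=[]
Op 2: conn=39 S1=39 S2=24 S3=24 S4=24 blocked=[]
Op 3: conn=30 S1=39 S2=15 S3=24 S4=24 blocked=[]
Op 4: conn=40 S1=39 S2=15 S3=24 S4=24 blocked=[]
Op 5: conn=65 S1=39 S2=15 S3=24 S4=24 blocked=[]
Op 6: conn=48 S1=39 S2=15 S3=7 S4=24 blocked=[]
Op 7: conn=43 S1=39 S2=15 S3=2 S4=24 blocked=[]
Op 8: conn=31 S1=39 S2=15 S3=-10 S4=24 blocked=[3]
Op 9: conn=45 S1=39 S2=15 S3=-10 S4=24 blocked=[3]
Op 10: conn=45 S1=39 S2=20 S3=-10 S4=24 blocked=[3]
Op 11: conn=31 S1=39 S2=20 S3=-10 S4=10 blocked=[3]
Op 12: conn=16 S1=39 S2=5 S3=-10 S4=10 blocked=[3]
Op 13: conn=3 S1=39 S2=5 S3=-23 S4=10 blocked=[3]

Answer: S3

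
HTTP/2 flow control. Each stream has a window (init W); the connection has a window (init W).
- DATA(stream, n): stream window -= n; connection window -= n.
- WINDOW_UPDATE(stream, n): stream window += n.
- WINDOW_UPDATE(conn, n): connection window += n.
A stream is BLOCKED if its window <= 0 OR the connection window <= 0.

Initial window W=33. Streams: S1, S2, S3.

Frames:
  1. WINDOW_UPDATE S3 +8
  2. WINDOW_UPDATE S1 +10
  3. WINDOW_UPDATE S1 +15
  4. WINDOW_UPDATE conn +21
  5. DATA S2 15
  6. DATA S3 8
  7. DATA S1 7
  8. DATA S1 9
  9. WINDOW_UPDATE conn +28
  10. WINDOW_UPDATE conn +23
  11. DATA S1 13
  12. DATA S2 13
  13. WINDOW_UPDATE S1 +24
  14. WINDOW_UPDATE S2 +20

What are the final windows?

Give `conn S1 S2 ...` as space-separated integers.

Answer: 40 53 25 33

Derivation:
Op 1: conn=33 S1=33 S2=33 S3=41 blocked=[]
Op 2: conn=33 S1=43 S2=33 S3=41 blocked=[]
Op 3: conn=33 S1=58 S2=33 S3=41 blocked=[]
Op 4: conn=54 S1=58 S2=33 S3=41 blocked=[]
Op 5: conn=39 S1=58 S2=18 S3=41 blocked=[]
Op 6: conn=31 S1=58 S2=18 S3=33 blocked=[]
Op 7: conn=24 S1=51 S2=18 S3=33 blocked=[]
Op 8: conn=15 S1=42 S2=18 S3=33 blocked=[]
Op 9: conn=43 S1=42 S2=18 S3=33 blocked=[]
Op 10: conn=66 S1=42 S2=18 S3=33 blocked=[]
Op 11: conn=53 S1=29 S2=18 S3=33 blocked=[]
Op 12: conn=40 S1=29 S2=5 S3=33 blocked=[]
Op 13: conn=40 S1=53 S2=5 S3=33 blocked=[]
Op 14: conn=40 S1=53 S2=25 S3=33 blocked=[]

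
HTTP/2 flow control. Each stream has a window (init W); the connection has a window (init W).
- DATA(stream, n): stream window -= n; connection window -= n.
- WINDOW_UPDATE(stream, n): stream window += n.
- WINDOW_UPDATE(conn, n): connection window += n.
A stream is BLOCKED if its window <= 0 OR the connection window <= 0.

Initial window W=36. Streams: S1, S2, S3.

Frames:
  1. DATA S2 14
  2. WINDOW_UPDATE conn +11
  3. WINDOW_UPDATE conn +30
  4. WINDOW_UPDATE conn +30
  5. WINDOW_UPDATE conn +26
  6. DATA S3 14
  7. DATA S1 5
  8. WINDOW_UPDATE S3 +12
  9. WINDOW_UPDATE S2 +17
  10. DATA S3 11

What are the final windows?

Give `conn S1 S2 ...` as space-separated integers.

Op 1: conn=22 S1=36 S2=22 S3=36 blocked=[]
Op 2: conn=33 S1=36 S2=22 S3=36 blocked=[]
Op 3: conn=63 S1=36 S2=22 S3=36 blocked=[]
Op 4: conn=93 S1=36 S2=22 S3=36 blocked=[]
Op 5: conn=119 S1=36 S2=22 S3=36 blocked=[]
Op 6: conn=105 S1=36 S2=22 S3=22 blocked=[]
Op 7: conn=100 S1=31 S2=22 S3=22 blocked=[]
Op 8: conn=100 S1=31 S2=22 S3=34 blocked=[]
Op 9: conn=100 S1=31 S2=39 S3=34 blocked=[]
Op 10: conn=89 S1=31 S2=39 S3=23 blocked=[]

Answer: 89 31 39 23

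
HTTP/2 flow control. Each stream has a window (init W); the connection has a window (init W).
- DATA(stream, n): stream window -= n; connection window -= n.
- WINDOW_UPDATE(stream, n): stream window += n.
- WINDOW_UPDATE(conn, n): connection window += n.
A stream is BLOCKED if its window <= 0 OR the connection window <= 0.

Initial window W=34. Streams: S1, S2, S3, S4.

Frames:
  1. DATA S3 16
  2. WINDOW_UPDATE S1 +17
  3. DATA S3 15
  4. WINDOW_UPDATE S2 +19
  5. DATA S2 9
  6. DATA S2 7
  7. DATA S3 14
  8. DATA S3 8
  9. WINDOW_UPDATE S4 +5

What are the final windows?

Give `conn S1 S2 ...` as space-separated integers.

Answer: -35 51 37 -19 39

Derivation:
Op 1: conn=18 S1=34 S2=34 S3=18 S4=34 blocked=[]
Op 2: conn=18 S1=51 S2=34 S3=18 S4=34 blocked=[]
Op 3: conn=3 S1=51 S2=34 S3=3 S4=34 blocked=[]
Op 4: conn=3 S1=51 S2=53 S3=3 S4=34 blocked=[]
Op 5: conn=-6 S1=51 S2=44 S3=3 S4=34 blocked=[1, 2, 3, 4]
Op 6: conn=-13 S1=51 S2=37 S3=3 S4=34 blocked=[1, 2, 3, 4]
Op 7: conn=-27 S1=51 S2=37 S3=-11 S4=34 blocked=[1, 2, 3, 4]
Op 8: conn=-35 S1=51 S2=37 S3=-19 S4=34 blocked=[1, 2, 3, 4]
Op 9: conn=-35 S1=51 S2=37 S3=-19 S4=39 blocked=[1, 2, 3, 4]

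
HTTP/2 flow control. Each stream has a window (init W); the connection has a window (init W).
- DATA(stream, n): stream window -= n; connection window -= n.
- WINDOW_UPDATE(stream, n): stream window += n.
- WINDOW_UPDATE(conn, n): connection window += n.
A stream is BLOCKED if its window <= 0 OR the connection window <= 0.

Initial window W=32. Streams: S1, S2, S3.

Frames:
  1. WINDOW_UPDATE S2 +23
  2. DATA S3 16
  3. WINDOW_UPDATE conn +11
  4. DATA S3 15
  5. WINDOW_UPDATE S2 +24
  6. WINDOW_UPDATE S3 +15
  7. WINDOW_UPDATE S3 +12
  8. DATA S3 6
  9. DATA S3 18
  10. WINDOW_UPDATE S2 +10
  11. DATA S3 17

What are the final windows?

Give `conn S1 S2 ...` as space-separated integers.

Answer: -29 32 89 -13

Derivation:
Op 1: conn=32 S1=32 S2=55 S3=32 blocked=[]
Op 2: conn=16 S1=32 S2=55 S3=16 blocked=[]
Op 3: conn=27 S1=32 S2=55 S3=16 blocked=[]
Op 4: conn=12 S1=32 S2=55 S3=1 blocked=[]
Op 5: conn=12 S1=32 S2=79 S3=1 blocked=[]
Op 6: conn=12 S1=32 S2=79 S3=16 blocked=[]
Op 7: conn=12 S1=32 S2=79 S3=28 blocked=[]
Op 8: conn=6 S1=32 S2=79 S3=22 blocked=[]
Op 9: conn=-12 S1=32 S2=79 S3=4 blocked=[1, 2, 3]
Op 10: conn=-12 S1=32 S2=89 S3=4 blocked=[1, 2, 3]
Op 11: conn=-29 S1=32 S2=89 S3=-13 blocked=[1, 2, 3]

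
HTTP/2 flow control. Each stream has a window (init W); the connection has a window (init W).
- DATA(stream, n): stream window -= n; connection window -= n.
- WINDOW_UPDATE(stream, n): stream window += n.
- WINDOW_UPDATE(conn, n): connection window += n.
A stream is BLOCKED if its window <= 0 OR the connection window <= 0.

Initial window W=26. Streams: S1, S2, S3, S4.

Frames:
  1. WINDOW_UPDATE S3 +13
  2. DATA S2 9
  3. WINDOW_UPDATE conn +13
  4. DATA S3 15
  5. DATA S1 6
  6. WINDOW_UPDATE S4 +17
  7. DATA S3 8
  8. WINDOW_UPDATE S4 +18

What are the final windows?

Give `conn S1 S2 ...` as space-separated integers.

Answer: 1 20 17 16 61

Derivation:
Op 1: conn=26 S1=26 S2=26 S3=39 S4=26 blocked=[]
Op 2: conn=17 S1=26 S2=17 S3=39 S4=26 blocked=[]
Op 3: conn=30 S1=26 S2=17 S3=39 S4=26 blocked=[]
Op 4: conn=15 S1=26 S2=17 S3=24 S4=26 blocked=[]
Op 5: conn=9 S1=20 S2=17 S3=24 S4=26 blocked=[]
Op 6: conn=9 S1=20 S2=17 S3=24 S4=43 blocked=[]
Op 7: conn=1 S1=20 S2=17 S3=16 S4=43 blocked=[]
Op 8: conn=1 S1=20 S2=17 S3=16 S4=61 blocked=[]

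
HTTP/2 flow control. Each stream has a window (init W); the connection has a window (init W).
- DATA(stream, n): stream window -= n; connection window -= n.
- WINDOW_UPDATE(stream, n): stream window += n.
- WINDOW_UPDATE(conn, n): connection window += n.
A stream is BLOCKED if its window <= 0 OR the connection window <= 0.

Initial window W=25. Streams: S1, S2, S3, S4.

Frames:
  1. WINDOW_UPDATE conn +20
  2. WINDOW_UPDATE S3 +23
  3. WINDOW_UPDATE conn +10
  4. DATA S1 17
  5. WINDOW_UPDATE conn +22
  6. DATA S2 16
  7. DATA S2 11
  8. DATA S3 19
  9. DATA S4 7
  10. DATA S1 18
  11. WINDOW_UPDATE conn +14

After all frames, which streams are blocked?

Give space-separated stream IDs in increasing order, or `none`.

Op 1: conn=45 S1=25 S2=25 S3=25 S4=25 blocked=[]
Op 2: conn=45 S1=25 S2=25 S3=48 S4=25 blocked=[]
Op 3: conn=55 S1=25 S2=25 S3=48 S4=25 blocked=[]
Op 4: conn=38 S1=8 S2=25 S3=48 S4=25 blocked=[]
Op 5: conn=60 S1=8 S2=25 S3=48 S4=25 blocked=[]
Op 6: conn=44 S1=8 S2=9 S3=48 S4=25 blocked=[]
Op 7: conn=33 S1=8 S2=-2 S3=48 S4=25 blocked=[2]
Op 8: conn=14 S1=8 S2=-2 S3=29 S4=25 blocked=[2]
Op 9: conn=7 S1=8 S2=-2 S3=29 S4=18 blocked=[2]
Op 10: conn=-11 S1=-10 S2=-2 S3=29 S4=18 blocked=[1, 2, 3, 4]
Op 11: conn=3 S1=-10 S2=-2 S3=29 S4=18 blocked=[1, 2]

Answer: S1 S2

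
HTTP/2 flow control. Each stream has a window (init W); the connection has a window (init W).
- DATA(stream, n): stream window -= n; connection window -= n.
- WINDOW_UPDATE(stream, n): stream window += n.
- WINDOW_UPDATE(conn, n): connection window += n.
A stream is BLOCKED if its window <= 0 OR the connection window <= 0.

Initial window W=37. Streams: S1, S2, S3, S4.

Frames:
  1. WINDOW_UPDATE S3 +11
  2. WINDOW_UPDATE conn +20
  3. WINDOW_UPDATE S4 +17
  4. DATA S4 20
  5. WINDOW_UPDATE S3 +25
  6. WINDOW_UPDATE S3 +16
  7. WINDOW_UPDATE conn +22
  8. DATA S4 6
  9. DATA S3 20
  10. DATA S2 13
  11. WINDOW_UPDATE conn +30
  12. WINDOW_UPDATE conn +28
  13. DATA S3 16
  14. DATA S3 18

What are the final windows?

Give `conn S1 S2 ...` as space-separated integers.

Op 1: conn=37 S1=37 S2=37 S3=48 S4=37 blocked=[]
Op 2: conn=57 S1=37 S2=37 S3=48 S4=37 blocked=[]
Op 3: conn=57 S1=37 S2=37 S3=48 S4=54 blocked=[]
Op 4: conn=37 S1=37 S2=37 S3=48 S4=34 blocked=[]
Op 5: conn=37 S1=37 S2=37 S3=73 S4=34 blocked=[]
Op 6: conn=37 S1=37 S2=37 S3=89 S4=34 blocked=[]
Op 7: conn=59 S1=37 S2=37 S3=89 S4=34 blocked=[]
Op 8: conn=53 S1=37 S2=37 S3=89 S4=28 blocked=[]
Op 9: conn=33 S1=37 S2=37 S3=69 S4=28 blocked=[]
Op 10: conn=20 S1=37 S2=24 S3=69 S4=28 blocked=[]
Op 11: conn=50 S1=37 S2=24 S3=69 S4=28 blocked=[]
Op 12: conn=78 S1=37 S2=24 S3=69 S4=28 blocked=[]
Op 13: conn=62 S1=37 S2=24 S3=53 S4=28 blocked=[]
Op 14: conn=44 S1=37 S2=24 S3=35 S4=28 blocked=[]

Answer: 44 37 24 35 28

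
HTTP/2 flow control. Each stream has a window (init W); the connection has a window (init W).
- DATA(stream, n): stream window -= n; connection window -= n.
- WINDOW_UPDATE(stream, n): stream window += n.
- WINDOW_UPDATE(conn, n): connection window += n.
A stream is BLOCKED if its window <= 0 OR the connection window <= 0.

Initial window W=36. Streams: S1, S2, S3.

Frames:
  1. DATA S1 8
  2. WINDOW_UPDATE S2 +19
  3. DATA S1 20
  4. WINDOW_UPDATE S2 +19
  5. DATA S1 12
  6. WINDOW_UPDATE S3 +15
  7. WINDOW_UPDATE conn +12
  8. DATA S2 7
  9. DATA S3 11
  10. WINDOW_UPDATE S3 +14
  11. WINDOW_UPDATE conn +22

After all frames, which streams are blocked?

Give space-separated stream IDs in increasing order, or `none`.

Op 1: conn=28 S1=28 S2=36 S3=36 blocked=[]
Op 2: conn=28 S1=28 S2=55 S3=36 blocked=[]
Op 3: conn=8 S1=8 S2=55 S3=36 blocked=[]
Op 4: conn=8 S1=8 S2=74 S3=36 blocked=[]
Op 5: conn=-4 S1=-4 S2=74 S3=36 blocked=[1, 2, 3]
Op 6: conn=-4 S1=-4 S2=74 S3=51 blocked=[1, 2, 3]
Op 7: conn=8 S1=-4 S2=74 S3=51 blocked=[1]
Op 8: conn=1 S1=-4 S2=67 S3=51 blocked=[1]
Op 9: conn=-10 S1=-4 S2=67 S3=40 blocked=[1, 2, 3]
Op 10: conn=-10 S1=-4 S2=67 S3=54 blocked=[1, 2, 3]
Op 11: conn=12 S1=-4 S2=67 S3=54 blocked=[1]

Answer: S1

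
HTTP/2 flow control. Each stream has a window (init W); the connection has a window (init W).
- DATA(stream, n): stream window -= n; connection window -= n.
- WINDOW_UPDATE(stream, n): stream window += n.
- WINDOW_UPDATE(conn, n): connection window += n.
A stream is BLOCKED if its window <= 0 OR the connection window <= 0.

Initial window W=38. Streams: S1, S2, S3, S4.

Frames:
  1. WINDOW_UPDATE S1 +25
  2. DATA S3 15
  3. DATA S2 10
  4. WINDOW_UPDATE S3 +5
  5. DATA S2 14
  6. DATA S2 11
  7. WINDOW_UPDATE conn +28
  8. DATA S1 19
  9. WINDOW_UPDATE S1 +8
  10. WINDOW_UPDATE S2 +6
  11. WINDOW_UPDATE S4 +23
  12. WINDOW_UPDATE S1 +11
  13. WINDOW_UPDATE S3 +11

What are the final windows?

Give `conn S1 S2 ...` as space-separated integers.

Op 1: conn=38 S1=63 S2=38 S3=38 S4=38 blocked=[]
Op 2: conn=23 S1=63 S2=38 S3=23 S4=38 blocked=[]
Op 3: conn=13 S1=63 S2=28 S3=23 S4=38 blocked=[]
Op 4: conn=13 S1=63 S2=28 S3=28 S4=38 blocked=[]
Op 5: conn=-1 S1=63 S2=14 S3=28 S4=38 blocked=[1, 2, 3, 4]
Op 6: conn=-12 S1=63 S2=3 S3=28 S4=38 blocked=[1, 2, 3, 4]
Op 7: conn=16 S1=63 S2=3 S3=28 S4=38 blocked=[]
Op 8: conn=-3 S1=44 S2=3 S3=28 S4=38 blocked=[1, 2, 3, 4]
Op 9: conn=-3 S1=52 S2=3 S3=28 S4=38 blocked=[1, 2, 3, 4]
Op 10: conn=-3 S1=52 S2=9 S3=28 S4=38 blocked=[1, 2, 3, 4]
Op 11: conn=-3 S1=52 S2=9 S3=28 S4=61 blocked=[1, 2, 3, 4]
Op 12: conn=-3 S1=63 S2=9 S3=28 S4=61 blocked=[1, 2, 3, 4]
Op 13: conn=-3 S1=63 S2=9 S3=39 S4=61 blocked=[1, 2, 3, 4]

Answer: -3 63 9 39 61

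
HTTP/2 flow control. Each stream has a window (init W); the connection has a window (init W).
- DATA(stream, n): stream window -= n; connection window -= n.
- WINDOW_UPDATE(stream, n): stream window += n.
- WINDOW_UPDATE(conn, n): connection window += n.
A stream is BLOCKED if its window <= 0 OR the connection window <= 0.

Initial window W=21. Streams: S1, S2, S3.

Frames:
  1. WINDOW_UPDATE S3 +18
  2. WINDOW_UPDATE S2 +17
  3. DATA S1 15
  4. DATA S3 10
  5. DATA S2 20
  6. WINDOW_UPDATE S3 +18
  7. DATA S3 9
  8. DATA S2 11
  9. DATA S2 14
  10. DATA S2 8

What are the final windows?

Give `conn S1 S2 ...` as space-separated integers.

Op 1: conn=21 S1=21 S2=21 S3=39 blocked=[]
Op 2: conn=21 S1=21 S2=38 S3=39 blocked=[]
Op 3: conn=6 S1=6 S2=38 S3=39 blocked=[]
Op 4: conn=-4 S1=6 S2=38 S3=29 blocked=[1, 2, 3]
Op 5: conn=-24 S1=6 S2=18 S3=29 blocked=[1, 2, 3]
Op 6: conn=-24 S1=6 S2=18 S3=47 blocked=[1, 2, 3]
Op 7: conn=-33 S1=6 S2=18 S3=38 blocked=[1, 2, 3]
Op 8: conn=-44 S1=6 S2=7 S3=38 blocked=[1, 2, 3]
Op 9: conn=-58 S1=6 S2=-7 S3=38 blocked=[1, 2, 3]
Op 10: conn=-66 S1=6 S2=-15 S3=38 blocked=[1, 2, 3]

Answer: -66 6 -15 38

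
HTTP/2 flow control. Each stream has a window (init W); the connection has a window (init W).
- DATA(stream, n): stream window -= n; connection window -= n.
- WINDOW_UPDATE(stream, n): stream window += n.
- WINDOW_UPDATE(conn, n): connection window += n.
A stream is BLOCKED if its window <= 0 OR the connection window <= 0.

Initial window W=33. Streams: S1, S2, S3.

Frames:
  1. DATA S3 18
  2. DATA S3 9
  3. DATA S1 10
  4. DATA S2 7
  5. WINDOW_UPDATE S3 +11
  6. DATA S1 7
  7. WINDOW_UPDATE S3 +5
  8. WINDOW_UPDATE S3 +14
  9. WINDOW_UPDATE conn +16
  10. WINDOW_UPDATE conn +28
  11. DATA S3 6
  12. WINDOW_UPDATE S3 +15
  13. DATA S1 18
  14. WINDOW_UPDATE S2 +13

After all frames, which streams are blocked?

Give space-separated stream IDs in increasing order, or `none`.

Answer: S1

Derivation:
Op 1: conn=15 S1=33 S2=33 S3=15 blocked=[]
Op 2: conn=6 S1=33 S2=33 S3=6 blocked=[]
Op 3: conn=-4 S1=23 S2=33 S3=6 blocked=[1, 2, 3]
Op 4: conn=-11 S1=23 S2=26 S3=6 blocked=[1, 2, 3]
Op 5: conn=-11 S1=23 S2=26 S3=17 blocked=[1, 2, 3]
Op 6: conn=-18 S1=16 S2=26 S3=17 blocked=[1, 2, 3]
Op 7: conn=-18 S1=16 S2=26 S3=22 blocked=[1, 2, 3]
Op 8: conn=-18 S1=16 S2=26 S3=36 blocked=[1, 2, 3]
Op 9: conn=-2 S1=16 S2=26 S3=36 blocked=[1, 2, 3]
Op 10: conn=26 S1=16 S2=26 S3=36 blocked=[]
Op 11: conn=20 S1=16 S2=26 S3=30 blocked=[]
Op 12: conn=20 S1=16 S2=26 S3=45 blocked=[]
Op 13: conn=2 S1=-2 S2=26 S3=45 blocked=[1]
Op 14: conn=2 S1=-2 S2=39 S3=45 blocked=[1]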